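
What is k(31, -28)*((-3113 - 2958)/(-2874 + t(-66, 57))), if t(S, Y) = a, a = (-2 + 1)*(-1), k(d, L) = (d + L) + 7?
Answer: 4670/221 ≈ 21.131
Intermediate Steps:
k(d, L) = 7 + L + d (k(d, L) = (L + d) + 7 = 7 + L + d)
a = 1 (a = -1*(-1) = 1)
t(S, Y) = 1
k(31, -28)*((-3113 - 2958)/(-2874 + t(-66, 57))) = (7 - 28 + 31)*((-3113 - 2958)/(-2874 + 1)) = 10*(-6071/(-2873)) = 10*(-6071*(-1/2873)) = 10*(467/221) = 4670/221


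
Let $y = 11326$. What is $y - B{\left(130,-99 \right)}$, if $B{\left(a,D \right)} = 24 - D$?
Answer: $11203$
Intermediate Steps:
$y - B{\left(130,-99 \right)} = 11326 - \left(24 - -99\right) = 11326 - \left(24 + 99\right) = 11326 - 123 = 11203$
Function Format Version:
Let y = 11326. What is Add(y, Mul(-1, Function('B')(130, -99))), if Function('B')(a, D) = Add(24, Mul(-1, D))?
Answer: 11203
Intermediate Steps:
Add(y, Mul(-1, Function('B')(130, -99))) = Add(11326, Mul(-1, Add(24, Mul(-1, -99)))) = Add(11326, Mul(-1, Add(24, 99))) = Add(11326, Mul(-1, 123)) = Add(11326, -123) = 11203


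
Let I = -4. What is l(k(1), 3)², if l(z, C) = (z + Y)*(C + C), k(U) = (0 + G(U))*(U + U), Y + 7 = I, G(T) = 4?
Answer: 324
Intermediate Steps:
Y = -11 (Y = -7 - 4 = -11)
k(U) = 8*U (k(U) = (0 + 4)*(U + U) = 4*(2*U) = 8*U)
l(z, C) = 2*C*(-11 + z) (l(z, C) = (z - 11)*(C + C) = (-11 + z)*(2*C) = 2*C*(-11 + z))
l(k(1), 3)² = (2*3*(-11 + 8*1))² = (2*3*(-11 + 8))² = (2*3*(-3))² = (-18)² = 324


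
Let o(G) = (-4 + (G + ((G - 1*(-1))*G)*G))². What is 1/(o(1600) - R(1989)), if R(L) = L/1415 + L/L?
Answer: 1415/23769463126031585107236 ≈ 5.9530e-20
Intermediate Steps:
R(L) = 1 + L/1415 (R(L) = L*(1/1415) + 1 = L/1415 + 1 = 1 + L/1415)
o(G) = (-4 + G + G²*(1 + G))² (o(G) = (-4 + (G + ((G + 1)*G)*G))² = (-4 + (G + ((1 + G)*G)*G))² = (-4 + (G + (G*(1 + G))*G))² = (-4 + (G + G²*(1 + G)))² = (-4 + G + G²*(1 + G))²)
1/(o(1600) - R(1989)) = 1/((-4 + 1600 + 1600² + 1600³)² - (1 + (1/1415)*1989)) = 1/((-4 + 1600 + 2560000 + 4096000000)² - (1 + 1989/1415)) = 1/(4098561596² - 1*3404/1415) = 1/(16798207156206067216 - 3404/1415) = 1/(23769463126031585107236/1415) = 1415/23769463126031585107236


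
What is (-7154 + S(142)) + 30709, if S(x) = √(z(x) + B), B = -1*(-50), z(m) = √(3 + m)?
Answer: 23555 + √(50 + √145) ≈ 23563.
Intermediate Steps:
B = 50
S(x) = √(50 + √(3 + x)) (S(x) = √(√(3 + x) + 50) = √(50 + √(3 + x)))
(-7154 + S(142)) + 30709 = (-7154 + √(50 + √(3 + 142))) + 30709 = (-7154 + √(50 + √145)) + 30709 = 23555 + √(50 + √145)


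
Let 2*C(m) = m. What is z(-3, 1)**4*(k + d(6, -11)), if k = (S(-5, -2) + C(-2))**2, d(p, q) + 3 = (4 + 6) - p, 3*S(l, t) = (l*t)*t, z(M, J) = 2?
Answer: 8608/9 ≈ 956.44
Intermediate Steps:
C(m) = m/2
S(l, t) = l*t**2/3 (S(l, t) = ((l*t)*t)/3 = (l*t**2)/3 = l*t**2/3)
d(p, q) = 7 - p (d(p, q) = -3 + ((4 + 6) - p) = -3 + (10 - p) = 7 - p)
k = 529/9 (k = ((1/3)*(-5)*(-2)**2 + (1/2)*(-2))**2 = ((1/3)*(-5)*4 - 1)**2 = (-20/3 - 1)**2 = (-23/3)**2 = 529/9 ≈ 58.778)
z(-3, 1)**4*(k + d(6, -11)) = 2**4*(529/9 + (7 - 1*6)) = 16*(529/9 + (7 - 6)) = 16*(529/9 + 1) = 16*(538/9) = 8608/9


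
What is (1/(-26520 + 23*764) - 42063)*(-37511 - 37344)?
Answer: 28173904314875/8948 ≈ 3.1486e+9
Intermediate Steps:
(1/(-26520 + 23*764) - 42063)*(-37511 - 37344) = (1/(-26520 + 17572) - 42063)*(-74855) = (1/(-8948) - 42063)*(-74855) = (-1/8948 - 42063)*(-74855) = -376379725/8948*(-74855) = 28173904314875/8948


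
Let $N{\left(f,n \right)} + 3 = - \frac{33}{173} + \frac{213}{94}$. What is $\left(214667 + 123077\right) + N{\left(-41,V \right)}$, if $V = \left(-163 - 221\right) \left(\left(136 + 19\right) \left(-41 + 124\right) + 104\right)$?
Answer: $\frac{5492377889}{16262} \approx 3.3774 \cdot 10^{5}$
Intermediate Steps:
$V = -4980096$ ($V = - 384 \left(155 \cdot 83 + 104\right) = - 384 \left(12865 + 104\right) = \left(-384\right) 12969 = -4980096$)
$N{\left(f,n \right)} = - \frac{15039}{16262}$ ($N{\left(f,n \right)} = -3 + \left(- \frac{33}{173} + \frac{213}{94}\right) = -3 + \frac{33747}{16262} = - \frac{15039}{16262}$)
$\left(214667 + 123077\right) + N{\left(-41,V \right)} = \left(214667 + 123077\right) - \frac{15039}{16262} = 337744 - \frac{15039}{16262} = \frac{5492377889}{16262}$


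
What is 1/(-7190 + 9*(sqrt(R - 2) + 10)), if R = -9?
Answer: -7100/50410891 - 9*I*sqrt(11)/50410891 ≈ -0.00014084 - 5.9213e-7*I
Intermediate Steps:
1/(-7190 + 9*(sqrt(R - 2) + 10)) = 1/(-7190 + 9*(sqrt(-9 - 2) + 10)) = 1/(-7190 + 9*(sqrt(-11) + 10)) = 1/(-7190 + 9*(I*sqrt(11) + 10)) = 1/(-7190 + 9*(10 + I*sqrt(11))) = 1/(-7190 + (90 + 9*I*sqrt(11))) = 1/(-7100 + 9*I*sqrt(11))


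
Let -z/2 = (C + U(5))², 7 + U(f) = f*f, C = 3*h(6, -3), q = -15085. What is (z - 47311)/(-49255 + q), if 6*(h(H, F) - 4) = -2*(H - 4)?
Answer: 48879/64340 ≈ 0.75970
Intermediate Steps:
h(H, F) = 16/3 - H/3 (h(H, F) = 4 + (-2*(H - 4))/6 = 4 + (-2*(-4 + H))/6 = 4 + (8 - 2*H)/6 = 4 + (4/3 - H/3) = 16/3 - H/3)
C = 10 (C = 3*(16/3 - ⅓*6) = 3*(16/3 - 2) = 3*(10/3) = 10)
U(f) = -7 + f² (U(f) = -7 + f*f = -7 + f²)
z = -1568 (z = -2*(10 + (-7 + 5²))² = -2*(10 + (-7 + 25))² = -2*(10 + 18)² = -2*28² = -2*784 = -1568)
(z - 47311)/(-49255 + q) = (-1568 - 47311)/(-49255 - 15085) = -48879/(-64340) = -48879*(-1/64340) = 48879/64340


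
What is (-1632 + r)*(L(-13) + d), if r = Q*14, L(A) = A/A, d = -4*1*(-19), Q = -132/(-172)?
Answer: -5367978/43 ≈ -1.2484e+5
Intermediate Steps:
Q = 33/43 (Q = -132*(-1/172) = 33/43 ≈ 0.76744)
d = 76 (d = -4*(-19) = 76)
L(A) = 1
r = 462/43 (r = (33/43)*14 = 462/43 ≈ 10.744)
(-1632 + r)*(L(-13) + d) = (-1632 + 462/43)*(1 + 76) = -69714/43*77 = -5367978/43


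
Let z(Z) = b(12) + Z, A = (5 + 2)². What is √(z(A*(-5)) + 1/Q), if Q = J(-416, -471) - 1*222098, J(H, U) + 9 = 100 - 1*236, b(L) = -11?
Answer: I*√12644339690787/222243 ≈ 16.0*I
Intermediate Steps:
J(H, U) = -145 (J(H, U) = -9 + (100 - 1*236) = -9 + (100 - 236) = -9 - 136 = -145)
A = 49 (A = 7² = 49)
Q = -222243 (Q = -145 - 1*222098 = -145 - 222098 = -222243)
z(Z) = -11 + Z
√(z(A*(-5)) + 1/Q) = √((-11 + 49*(-5)) + 1/(-222243)) = √((-11 - 245) - 1/222243) = √(-256 - 1/222243) = √(-56894209/222243) = I*√12644339690787/222243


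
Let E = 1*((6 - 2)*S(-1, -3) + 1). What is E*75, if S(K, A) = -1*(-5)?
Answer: 1575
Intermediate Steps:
S(K, A) = 5
E = 21 (E = 1*((6 - 2)*5 + 1) = 1*(4*5 + 1) = 1*(20 + 1) = 1*21 = 21)
E*75 = 21*75 = 1575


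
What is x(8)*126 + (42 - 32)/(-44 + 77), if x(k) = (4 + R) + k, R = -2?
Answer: 41590/33 ≈ 1260.3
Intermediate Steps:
x(k) = 2 + k (x(k) = (4 - 2) + k = 2 + k)
x(8)*126 + (42 - 32)/(-44 + 77) = (2 + 8)*126 + (42 - 32)/(-44 + 77) = 10*126 + 10/33 = 1260 + 10*(1/33) = 1260 + 10/33 = 41590/33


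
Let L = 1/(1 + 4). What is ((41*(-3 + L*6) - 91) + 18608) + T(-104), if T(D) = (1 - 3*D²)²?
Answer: 5264131261/5 ≈ 1.0528e+9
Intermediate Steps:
L = ⅕ (L = 1/5 = ⅕ ≈ 0.20000)
((41*(-3 + L*6) - 91) + 18608) + T(-104) = ((41*(-3 + (⅕)*6) - 91) + 18608) + (-1 + 3*(-104)²)² = ((41*(-3 + 6/5) - 91) + 18608) + (-1 + 3*10816)² = ((41*(-9/5) - 91) + 18608) + (-1 + 32448)² = ((-369/5 - 91) + 18608) + 32447² = (-824/5 + 18608) + 1052807809 = 92216/5 + 1052807809 = 5264131261/5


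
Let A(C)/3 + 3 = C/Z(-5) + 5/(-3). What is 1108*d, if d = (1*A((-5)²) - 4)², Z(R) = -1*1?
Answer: 9583092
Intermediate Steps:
Z(R) = -1
A(C) = -14 - 3*C (A(C) = -9 + 3*(C/(-1) + 5/(-3)) = -9 + 3*(C*(-1) + 5*(-⅓)) = -9 + 3*(-C - 5/3) = -9 + 3*(-5/3 - C) = -9 + (-5 - 3*C) = -14 - 3*C)
d = 8649 (d = (1*(-14 - 3*(-5)²) - 4)² = (1*(-14 - 3*25) - 4)² = (1*(-14 - 75) - 4)² = (1*(-89) - 4)² = (-89 - 4)² = (-93)² = 8649)
1108*d = 1108*8649 = 9583092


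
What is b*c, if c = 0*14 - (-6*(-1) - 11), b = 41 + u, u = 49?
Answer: 450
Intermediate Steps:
b = 90 (b = 41 + 49 = 90)
c = 5 (c = 0 - (6 - 11) = 0 - 1*(-5) = 0 + 5 = 5)
b*c = 90*5 = 450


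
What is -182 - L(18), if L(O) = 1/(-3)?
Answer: -545/3 ≈ -181.67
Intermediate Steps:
L(O) = -1/3
-182 - L(18) = -182 - 1*(-1/3) = -182 + 1/3 = -545/3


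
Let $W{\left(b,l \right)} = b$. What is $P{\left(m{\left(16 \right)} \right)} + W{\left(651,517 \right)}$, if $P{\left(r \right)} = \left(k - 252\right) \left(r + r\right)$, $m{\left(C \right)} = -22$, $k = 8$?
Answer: $11387$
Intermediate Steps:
$P{\left(r \right)} = - 488 r$ ($P{\left(r \right)} = \left(8 - 252\right) \left(r + r\right) = - 244 \cdot 2 r = - 488 r$)
$P{\left(m{\left(16 \right)} \right)} + W{\left(651,517 \right)} = \left(-488\right) \left(-22\right) + 651 = 10736 + 651 = 11387$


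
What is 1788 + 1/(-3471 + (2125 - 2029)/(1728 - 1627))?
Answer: 626649199/350475 ≈ 1788.0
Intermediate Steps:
1788 + 1/(-3471 + (2125 - 2029)/(1728 - 1627)) = 1788 + 1/(-3471 + 96/101) = 1788 + 1/(-350475/101) = 1788 - 101/350475 = 626649199/350475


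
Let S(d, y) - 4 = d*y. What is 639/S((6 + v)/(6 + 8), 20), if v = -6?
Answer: 639/4 ≈ 159.75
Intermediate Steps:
S(d, y) = 4 + d*y
639/S((6 + v)/(6 + 8), 20) = 639/(4 + ((6 - 6)/(6 + 8))*20) = 639/(4 + (0/14)*20) = 639/(4 + (0*(1/14))*20) = 639/(4 + 0*20) = 639/(4 + 0) = 639/4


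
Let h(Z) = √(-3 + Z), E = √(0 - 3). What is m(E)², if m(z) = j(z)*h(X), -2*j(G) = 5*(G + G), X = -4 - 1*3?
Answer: 750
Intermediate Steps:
X = -7 (X = -4 - 3 = -7)
j(G) = -5*G (j(G) = -5*(G + G)/2 = -5*2*G/2 = -5*G)
E = I*√3 (E = √(-3) = I*√3 ≈ 1.732*I)
m(z) = -5*I*z*√10 (m(z) = (-5*z)*√(-3 - 7) = (-5*z)*√(-10) = (-5*z)*(I*√10) = -5*I*z*√10)
m(E)² = (-5*I*I*√3*√10)² = (5*√30)² = 750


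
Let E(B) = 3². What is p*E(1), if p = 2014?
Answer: 18126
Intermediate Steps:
E(B) = 9
p*E(1) = 2014*9 = 18126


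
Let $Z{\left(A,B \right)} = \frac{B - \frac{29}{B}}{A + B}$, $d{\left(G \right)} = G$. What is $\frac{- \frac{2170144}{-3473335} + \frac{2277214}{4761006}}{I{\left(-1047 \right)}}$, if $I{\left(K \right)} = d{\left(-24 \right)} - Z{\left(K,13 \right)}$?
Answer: $- \frac{1304274092089111}{28364437551808110} \approx -0.045983$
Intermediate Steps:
$Z{\left(A,B \right)} = \frac{B - \frac{29}{B}}{A + B}$
$I{\left(K \right)} = -24 - \frac{140}{13 \left(13 + K\right)}$ ($I{\left(K \right)} = -24 - \frac{-29 + 13^{2}}{13 \left(K + 13\right)} = -24 - \frac{-29 + 169}{13 \left(13 + K\right)} = -24 - \frac{1}{13} \frac{1}{13 + K} 140 = -24 - \frac{140}{13 \left(13 + K\right)}$)
$\frac{- \frac{2170144}{-3473335} + \frac{2277214}{4761006}}{I{\left(-1047 \right)}} = \frac{- \frac{2170144}{-3473335} + \frac{2277214}{4761006}}{\frac{4}{13} \frac{1}{13 - 1047} \left(-1049 - -81666\right)} = \frac{\left(-2170144\right) \left(- \frac{1}{3473335}\right) + 2277214 \cdot \frac{1}{4761006}}{\frac{4}{13} \frac{1}{-1034} \left(-1049 + 81666\right)} = \frac{\frac{2170144}{3473335} + \frac{1138607}{2380503}}{\frac{4}{13} \left(- \frac{1}{1034}\right) 80617} = \frac{9120797846777}{8268284387505 \left(- \frac{161234}{6721}\right)} = \frac{9120797846777}{8268284387505} \left(- \frac{6721}{161234}\right) = - \frac{1304274092089111}{28364437551808110}$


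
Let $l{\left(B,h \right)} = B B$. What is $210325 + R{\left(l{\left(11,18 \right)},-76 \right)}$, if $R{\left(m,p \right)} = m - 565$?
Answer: $209881$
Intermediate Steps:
$l{\left(B,h \right)} = B^{2}$
$R{\left(m,p \right)} = -565 + m$
$210325 + R{\left(l{\left(11,18 \right)},-76 \right)} = 210325 - \left(565 - 11^{2}\right) = 210325 + \left(-565 + 121\right) = 210325 - 444 = 209881$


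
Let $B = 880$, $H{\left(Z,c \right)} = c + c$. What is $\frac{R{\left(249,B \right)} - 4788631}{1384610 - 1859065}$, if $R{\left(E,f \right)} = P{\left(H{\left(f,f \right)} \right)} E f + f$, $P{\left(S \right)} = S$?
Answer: $- \frac{380863449}{474455} \approx -802.74$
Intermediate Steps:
$H{\left(Z,c \right)} = 2 c$
$R{\left(E,f \right)} = f + 2 E f^{2}$ ($R{\left(E,f \right)} = 2 f E f + f = 2 E f f + f = 2 E f^{2} + f = f + 2 E f^{2}$)
$\frac{R{\left(249,B \right)} - 4788631}{1384610 - 1859065} = \frac{880 \left(1 + 2 \cdot 249 \cdot 880\right) - 4788631}{1384610 - 1859065} = \frac{880 \left(1 + 438240\right) - 4788631}{-474455} = \left(880 \cdot 438241 - 4788631\right) \left(- \frac{1}{474455}\right) = \left(385652080 - 4788631\right) \left(- \frac{1}{474455}\right) = 380863449 \left(- \frac{1}{474455}\right) = - \frac{380863449}{474455}$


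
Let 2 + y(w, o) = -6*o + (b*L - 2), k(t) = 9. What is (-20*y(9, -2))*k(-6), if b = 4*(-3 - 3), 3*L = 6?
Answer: 7200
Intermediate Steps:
L = 2 (L = (⅓)*6 = 2)
b = -24 (b = 4*(-6) = -24)
y(w, o) = -52 - 6*o (y(w, o) = -2 + (-6*o + (-24*2 - 2)) = -2 + (-6*o + (-48 - 2)) = -2 + (-6*o - 50) = -2 + (-50 - 6*o) = -52 - 6*o)
(-20*y(9, -2))*k(-6) = -20*(-52 - 6*(-2))*9 = -20*(-52 + 12)*9 = -20*(-40)*9 = 800*9 = 7200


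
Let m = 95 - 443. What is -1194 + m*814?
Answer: -284466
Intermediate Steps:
m = -348
-1194 + m*814 = -1194 - 348*814 = -1194 - 283272 = -284466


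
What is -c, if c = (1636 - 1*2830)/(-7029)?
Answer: -398/2343 ≈ -0.16987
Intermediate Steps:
c = 398/2343 (c = (1636 - 2830)*(-1/7029) = -1194*(-1/7029) = 398/2343 ≈ 0.16987)
-c = -1*398/2343 = -398/2343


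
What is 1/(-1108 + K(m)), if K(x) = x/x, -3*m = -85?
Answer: -1/1107 ≈ -0.00090334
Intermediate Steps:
m = 85/3 (m = -⅓*(-85) = 85/3 ≈ 28.333)
K(x) = 1
1/(-1108 + K(m)) = 1/(-1108 + 1) = 1/(-1107) = -1/1107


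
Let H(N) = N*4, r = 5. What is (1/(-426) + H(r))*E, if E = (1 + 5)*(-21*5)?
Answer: -894495/71 ≈ -12599.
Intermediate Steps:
H(N) = 4*N
E = -630 (E = 6*(-105) = -630)
(1/(-426) + H(r))*E = (1/(-426) + 4*5)*(-630) = (-1/426 + 20)*(-630) = (8519/426)*(-630) = -894495/71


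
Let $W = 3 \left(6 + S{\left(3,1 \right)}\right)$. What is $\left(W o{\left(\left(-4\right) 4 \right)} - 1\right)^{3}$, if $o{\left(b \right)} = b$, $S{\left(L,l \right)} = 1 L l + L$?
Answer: $-192100033$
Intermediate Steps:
$S{\left(L,l \right)} = L + L l$ ($S{\left(L,l \right)} = L l + L = L + L l$)
$W = 36$ ($W = 3 \left(6 + 3 \left(1 + 1\right)\right) = 3 \left(6 + 3 \cdot 2\right) = 3 \left(6 + 6\right) = 3 \cdot 12 = 36$)
$\left(W o{\left(\left(-4\right) 4 \right)} - 1\right)^{3} = \left(36 \left(\left(-4\right) 4\right) - 1\right)^{3} = \left(36 \left(-16\right) - 1\right)^{3} = \left(-576 - 1\right)^{3} = \left(-577\right)^{3} = -192100033$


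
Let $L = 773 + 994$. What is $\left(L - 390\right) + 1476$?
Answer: $2853$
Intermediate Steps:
$L = 1767$
$\left(L - 390\right) + 1476 = \left(1767 - 390\right) + 1476 = 1377 + 1476 = 2853$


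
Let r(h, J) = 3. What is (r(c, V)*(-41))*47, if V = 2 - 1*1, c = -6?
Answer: -5781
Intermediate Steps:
V = 1 (V = 2 - 1 = 1)
(r(c, V)*(-41))*47 = (3*(-41))*47 = -123*47 = -5781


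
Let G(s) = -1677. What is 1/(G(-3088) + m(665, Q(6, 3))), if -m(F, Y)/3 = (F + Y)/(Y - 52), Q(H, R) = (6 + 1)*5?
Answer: -17/26409 ≈ -0.00064372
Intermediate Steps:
Q(H, R) = 35 (Q(H, R) = 7*5 = 35)
m(F, Y) = -3*(F + Y)/(-52 + Y) (m(F, Y) = -3*(F + Y)/(Y - 52) = -3*(F + Y)/(-52 + Y))
1/(G(-3088) + m(665, Q(6, 3))) = 1/(-1677 + 3*(-1*665 - 1*35)/(-52 + 35)) = 1/(-1677 + 3*(-665 - 35)/(-17)) = 1/(-1677 + 3*(-1/17)*(-700)) = 1/(-1677 + 2100/17) = 1/(-26409/17) = -17/26409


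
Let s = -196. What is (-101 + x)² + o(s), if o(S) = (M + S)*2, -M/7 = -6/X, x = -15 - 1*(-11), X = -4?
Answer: 10612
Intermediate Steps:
x = -4 (x = -15 + 11 = -4)
M = -21/2 (M = -(-42)/(-4) = -(-42)*(-1)/4 = -7*3/2 = -21/2 ≈ -10.500)
o(S) = -21 + 2*S (o(S) = (-21/2 + S)*2 = -21 + 2*S)
(-101 + x)² + o(s) = (-101 - 4)² + (-21 + 2*(-196)) = (-105)² + (-21 - 392) = 11025 - 413 = 10612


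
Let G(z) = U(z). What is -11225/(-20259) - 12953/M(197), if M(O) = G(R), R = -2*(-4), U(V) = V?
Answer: -262325027/162072 ≈ -1618.6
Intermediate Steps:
R = 8
G(z) = z
M(O) = 8
-11225/(-20259) - 12953/M(197) = -11225/(-20259) - 12953/8 = -11225*(-1/20259) - 12953*1/8 = 11225/20259 - 12953/8 = -262325027/162072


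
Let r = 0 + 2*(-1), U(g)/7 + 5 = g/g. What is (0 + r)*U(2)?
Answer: 56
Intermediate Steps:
U(g) = -28 (U(g) = -35 + 7*(g/g) = -35 + 7*1 = -35 + 7 = -28)
r = -2 (r = 0 - 2 = -2)
(0 + r)*U(2) = (0 - 2)*(-28) = -2*(-28) = 56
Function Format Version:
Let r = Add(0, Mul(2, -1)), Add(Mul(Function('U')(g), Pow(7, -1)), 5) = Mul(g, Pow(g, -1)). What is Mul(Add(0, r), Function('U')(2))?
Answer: 56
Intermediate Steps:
Function('U')(g) = -28 (Function('U')(g) = Add(-35, Mul(7, Mul(g, Pow(g, -1)))) = Add(-35, Mul(7, 1)) = Add(-35, 7) = -28)
r = -2 (r = Add(0, -2) = -2)
Mul(Add(0, r), Function('U')(2)) = Mul(Add(0, -2), -28) = Mul(-2, -28) = 56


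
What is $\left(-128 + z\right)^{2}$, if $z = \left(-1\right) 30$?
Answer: $24964$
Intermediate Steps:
$z = -30$
$\left(-128 + z\right)^{2} = \left(-128 - 30\right)^{2} = \left(-158\right)^{2} = 24964$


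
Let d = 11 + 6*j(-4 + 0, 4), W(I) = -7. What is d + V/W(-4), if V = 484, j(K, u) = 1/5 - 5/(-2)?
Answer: -1468/35 ≈ -41.943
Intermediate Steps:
j(K, u) = 27/10 (j(K, u) = 1*(⅕) - 5*(-½) = ⅕ + 5/2 = 27/10)
d = 136/5 (d = 11 + 6*(27/10) = 11 + 81/5 = 136/5 ≈ 27.200)
d + V/W(-4) = 136/5 + 484/(-7) = 136/5 - ⅐*484 = 136/5 - 484/7 = -1468/35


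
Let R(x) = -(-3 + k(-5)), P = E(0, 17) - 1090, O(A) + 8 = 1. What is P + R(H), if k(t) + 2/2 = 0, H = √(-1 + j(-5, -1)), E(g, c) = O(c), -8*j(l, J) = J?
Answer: -1093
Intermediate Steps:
O(A) = -7 (O(A) = -8 + 1 = -7)
j(l, J) = -J/8
E(g, c) = -7
H = I*√14/4 (H = √(-1 - ⅛*(-1)) = √(-1 + ⅛) = √(-7/8) = I*√14/4 ≈ 0.93541*I)
k(t) = -1 (k(t) = -1 + 0 = -1)
P = -1097 (P = -7 - 1090 = -1097)
R(x) = 4 (R(x) = -(-3 - 1) = -1*(-4) = 4)
P + R(H) = -1097 + 4 = -1093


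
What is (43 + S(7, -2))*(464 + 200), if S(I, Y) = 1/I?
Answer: 200528/7 ≈ 28647.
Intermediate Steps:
(43 + S(7, -2))*(464 + 200) = (43 + 1/7)*(464 + 200) = (43 + ⅐)*664 = (302/7)*664 = 200528/7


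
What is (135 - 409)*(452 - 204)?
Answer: -67952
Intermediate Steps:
(135 - 409)*(452 - 204) = -274*248 = -67952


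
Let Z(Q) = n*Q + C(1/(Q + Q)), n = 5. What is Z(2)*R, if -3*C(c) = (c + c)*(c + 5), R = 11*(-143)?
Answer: -114829/8 ≈ -14354.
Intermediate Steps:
R = -1573
C(c) = -2*c*(5 + c)/3 (C(c) = -(c + c)*(c + 5)/3 = -2*c*(5 + c)/3)
Z(Q) = 5*Q - (5 + 1/(2*Q))/(3*Q) (Z(Q) = 5*Q - 2*(5 + 1/(Q + Q))/(3*(Q + Q)) = 5*Q - 2*(5 + 1/(2*Q))/(3*(2*Q)) = 5*Q - 2*1/(2*Q)*(5 + 1/(2*Q))/3 = 5*Q - (5 + 1/(2*Q))/(3*Q))
Z(2)*R = ((1/6)*(-1 - 10*2 + 30*2**3)/2**2)*(-1573) = ((1/6)*(1/4)*(-1 - 20 + 30*8))*(-1573) = ((1/6)*(1/4)*(-1 - 20 + 240))*(-1573) = ((1/6)*(1/4)*219)*(-1573) = (73/8)*(-1573) = -114829/8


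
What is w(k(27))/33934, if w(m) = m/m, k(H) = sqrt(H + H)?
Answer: 1/33934 ≈ 2.9469e-5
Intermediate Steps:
k(H) = sqrt(2)*sqrt(H) (k(H) = sqrt(2*H) = sqrt(2)*sqrt(H))
w(m) = 1
w(k(27))/33934 = 1/33934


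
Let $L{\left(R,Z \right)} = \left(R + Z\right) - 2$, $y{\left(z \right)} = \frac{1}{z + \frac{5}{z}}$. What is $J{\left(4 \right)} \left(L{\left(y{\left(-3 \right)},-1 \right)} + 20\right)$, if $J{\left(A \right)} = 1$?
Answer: $\frac{235}{14} \approx 16.786$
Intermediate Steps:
$L{\left(R,Z \right)} = -2 + R + Z$
$J{\left(4 \right)} \left(L{\left(y{\left(-3 \right)},-1 \right)} + 20\right) = 1 \left(\left(-2 - \frac{3}{5 + \left(-3\right)^{2}} - 1\right) + 20\right) = 1 \left(\left(-2 - \frac{3}{5 + 9} - 1\right) + 20\right) = 1 \left(\left(-2 - \frac{3}{14} - 1\right) + 20\right) = 1 \left(- \frac{45}{14} + 20\right) = 1 \cdot \frac{235}{14} = \frac{235}{14}$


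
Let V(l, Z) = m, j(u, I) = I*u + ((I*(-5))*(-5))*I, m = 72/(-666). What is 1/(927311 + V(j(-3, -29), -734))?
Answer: 37/34310503 ≈ 1.0784e-6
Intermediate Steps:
m = -4/37 (m = 72*(-1/666) = -4/37 ≈ -0.10811)
j(u, I) = 25*I² + I*u (j(u, I) = I*u + (-5*I*(-5))*I = I*u + (25*I)*I = I*u + 25*I² = 25*I² + I*u)
V(l, Z) = -4/37
1/(927311 + V(j(-3, -29), -734)) = 1/(927311 - 4/37) = 1/(34310503/37) = 37/34310503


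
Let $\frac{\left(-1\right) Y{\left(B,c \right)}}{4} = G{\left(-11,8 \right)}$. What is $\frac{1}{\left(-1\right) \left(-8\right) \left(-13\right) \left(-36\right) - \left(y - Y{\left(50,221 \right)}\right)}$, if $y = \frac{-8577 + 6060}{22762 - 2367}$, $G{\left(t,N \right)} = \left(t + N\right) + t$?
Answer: $\frac{20395}{77503517} \approx 0.00026315$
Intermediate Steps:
$G{\left(t,N \right)} = N + 2 t$ ($G{\left(t,N \right)} = \left(N + t\right) + t = N + 2 t$)
$Y{\left(B,c \right)} = 56$ ($Y{\left(B,c \right)} = - 4 \left(8 + 2 \left(-11\right)\right) = - 4 \left(8 - 22\right) = \left(-4\right) \left(-14\right) = 56$)
$y = - \frac{2517}{20395} \approx -0.12341$
$\frac{1}{\left(-1\right) \left(-8\right) \left(-13\right) \left(-36\right) - \left(y - Y{\left(50,221 \right)}\right)} = \frac{1}{\left(-1\right) \left(-8\right) \left(-13\right) \left(-36\right) + \left(56 - - \frac{2517}{20395}\right)} = \frac{1}{8 \left(-13\right) \left(-36\right) + \left(56 + \frac{2517}{20395}\right)} = \frac{1}{\left(-104\right) \left(-36\right) + \frac{1144637}{20395}} = \frac{1}{3744 + \frac{1144637}{20395}} = \frac{1}{\frac{77503517}{20395}} = \frac{20395}{77503517}$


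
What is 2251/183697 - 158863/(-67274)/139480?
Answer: 21151165454031/1723698300291440 ≈ 0.012271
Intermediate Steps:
2251/183697 - 158863/(-67274)/139480 = 2251*(1/183697) - 158863*(-1/67274)*(1/139480) = 2251/183697 + (158863/67274)*(1/139480) = 2251/183697 + 158863/9383377520 = 21151165454031/1723698300291440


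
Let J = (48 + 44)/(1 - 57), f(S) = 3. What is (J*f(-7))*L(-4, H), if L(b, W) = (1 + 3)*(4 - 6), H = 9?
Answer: 276/7 ≈ 39.429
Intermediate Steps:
L(b, W) = -8 (L(b, W) = 4*(-2) = -8)
J = -23/14 (J = 92/(-56) = 92*(-1/56) = -23/14 ≈ -1.6429)
(J*f(-7))*L(-4, H) = -23/14*3*(-8) = -69/14*(-8) = 276/7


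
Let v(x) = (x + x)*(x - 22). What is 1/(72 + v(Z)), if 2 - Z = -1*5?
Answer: -1/138 ≈ -0.0072464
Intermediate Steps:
Z = 7 (Z = 2 - (-1)*5 = 2 - 1*(-5) = 2 + 5 = 7)
v(x) = 2*x*(-22 + x) (v(x) = (2*x)*(-22 + x) = 2*x*(-22 + x))
1/(72 + v(Z)) = 1/(72 + 2*7*(-22 + 7)) = 1/(72 + 2*7*(-15)) = 1/(72 - 210) = 1/(-138) = -1/138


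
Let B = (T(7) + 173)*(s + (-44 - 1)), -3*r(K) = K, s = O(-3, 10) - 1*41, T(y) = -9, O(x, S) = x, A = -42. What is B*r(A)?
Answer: -204344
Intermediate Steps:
s = -44 (s = -3 - 1*41 = -3 - 41 = -44)
r(K) = -K/3
B = -14596 (B = (-9 + 173)*(-44 + (-44 - 1)) = 164*(-44 - 45) = 164*(-89) = -14596)
B*r(A) = -(-14596)*(-42)/3 = -14596*14 = -204344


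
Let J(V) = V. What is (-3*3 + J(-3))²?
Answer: 144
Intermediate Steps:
(-3*3 + J(-3))² = (-3*3 - 3)² = (-9 - 3)² = (-12)² = 144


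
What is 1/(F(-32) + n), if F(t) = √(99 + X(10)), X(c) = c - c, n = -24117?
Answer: -8039/193876530 - √11/193876530 ≈ -4.1482e-5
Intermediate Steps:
X(c) = 0
F(t) = 3*√11 (F(t) = √(99 + 0) = √99 = 3*√11)
1/(F(-32) + n) = 1/(3*√11 - 24117) = 1/(-24117 + 3*√11)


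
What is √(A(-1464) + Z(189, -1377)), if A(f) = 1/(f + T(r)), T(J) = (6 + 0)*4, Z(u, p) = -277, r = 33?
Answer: I*√3988810/120 ≈ 16.643*I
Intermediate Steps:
T(J) = 24 (T(J) = 6*4 = 24)
A(f) = 1/(24 + f) (A(f) = 1/(f + 24) = 1/(24 + f))
√(A(-1464) + Z(189, -1377)) = √(1/(24 - 1464) - 277) = √(1/(-1440) - 277) = √(-1/1440 - 277) = √(-398881/1440) = I*√3988810/120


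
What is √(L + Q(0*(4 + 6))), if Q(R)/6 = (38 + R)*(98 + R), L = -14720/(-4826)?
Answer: 2*√32529310354/2413 ≈ 149.49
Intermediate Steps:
L = 7360/2413 (L = -14720*(-1/4826) = 7360/2413 ≈ 3.0501)
Q(R) = 6*(38 + R)*(98 + R) (Q(R) = 6*((38 + R)*(98 + R)) = 6*(38 + R)*(98 + R))
√(L + Q(0*(4 + 6))) = √(7360/2413 + (22344 + 6*(0*(4 + 6))² + 816*(0*(4 + 6)))) = √(7360/2413 + (22344 + 6*(0*10)² + 816*(0*10))) = √(7360/2413 + (22344 + 6*0² + 816*0)) = √(7360/2413 + (22344 + 6*0 + 0)) = √(7360/2413 + (22344 + 0 + 0)) = √(7360/2413 + 22344) = √(53923432/2413) = 2*√32529310354/2413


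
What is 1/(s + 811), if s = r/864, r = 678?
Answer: 144/116897 ≈ 0.0012319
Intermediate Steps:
s = 113/144 (s = 678/864 = 678*(1/864) = 113/144 ≈ 0.78472)
1/(s + 811) = 1/(113/144 + 811) = 1/(116897/144) = 144/116897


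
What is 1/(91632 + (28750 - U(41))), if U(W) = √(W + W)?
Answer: 60191/7245912921 + √82/14491825842 ≈ 8.3075e-6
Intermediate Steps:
U(W) = √2*√W (U(W) = √(2*W) = √2*√W)
1/(91632 + (28750 - U(41))) = 1/(91632 + (28750 - √2*√41)) = 1/(91632 + (28750 - √82)) = 1/(120382 - √82)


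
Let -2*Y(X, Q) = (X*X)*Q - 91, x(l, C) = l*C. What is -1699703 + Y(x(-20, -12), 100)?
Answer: -9159315/2 ≈ -4.5797e+6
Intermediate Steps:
x(l, C) = C*l
Y(X, Q) = 91/2 - Q*X**2/2 (Y(X, Q) = -((X*X)*Q - 91)/2 = -(X**2*Q - 91)/2 = -(Q*X**2 - 91)/2 = -(-91 + Q*X**2)/2 = 91/2 - Q*X**2/2)
-1699703 + Y(x(-20, -12), 100) = -1699703 + (91/2 - 1/2*100*(-12*(-20))**2) = -1699703 + (91/2 - 1/2*100*240**2) = -1699703 + (91/2 - 1/2*100*57600) = -1699703 + (91/2 - 2880000) = -1699703 - 5759909/2 = -9159315/2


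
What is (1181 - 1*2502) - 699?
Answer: -2020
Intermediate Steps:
(1181 - 1*2502) - 699 = (1181 - 2502) - 699 = -1321 - 699 = -2020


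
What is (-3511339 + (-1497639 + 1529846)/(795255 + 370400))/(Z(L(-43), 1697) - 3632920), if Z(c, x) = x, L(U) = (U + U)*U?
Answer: 4093009829838/4232753246065 ≈ 0.96698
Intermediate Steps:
L(U) = 2*U² (L(U) = (2*U)*U = 2*U²)
(-3511339 + (-1497639 + 1529846)/(795255 + 370400))/(Z(L(-43), 1697) - 3632920) = (-3511339 + (-1497639 + 1529846)/(795255 + 370400))/(1697 - 3632920) = (-3511339 + 32207/1165655)/(-3631223) = (-3511339 + 32207*(1/1165655))*(-1/3631223) = (-3511339 + 32207/1165655)*(-1/3631223) = -4093009829838/1165655*(-1/3631223) = 4093009829838/4232753246065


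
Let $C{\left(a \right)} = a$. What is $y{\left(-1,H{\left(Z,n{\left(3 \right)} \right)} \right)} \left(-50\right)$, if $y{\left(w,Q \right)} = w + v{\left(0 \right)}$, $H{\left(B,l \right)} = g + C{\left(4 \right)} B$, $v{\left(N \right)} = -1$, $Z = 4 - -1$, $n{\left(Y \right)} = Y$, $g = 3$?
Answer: $100$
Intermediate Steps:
$Z = 5$ ($Z = 4 + 1 = 5$)
$H{\left(B,l \right)} = 3 + 4 B$
$y{\left(w,Q \right)} = -1 + w$ ($y{\left(w,Q \right)} = w - 1 = -1 + w$)
$y{\left(-1,H{\left(Z,n{\left(3 \right)} \right)} \right)} \left(-50\right) = \left(-1 - 1\right) \left(-50\right) = \left(-2\right) \left(-50\right) = 100$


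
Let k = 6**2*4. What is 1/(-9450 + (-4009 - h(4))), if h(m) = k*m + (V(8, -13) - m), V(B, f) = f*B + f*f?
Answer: -1/14096 ≈ -7.0942e-5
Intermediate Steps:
V(B, f) = f**2 + B*f (V(B, f) = B*f + f**2 = f**2 + B*f)
k = 144 (k = 36*4 = 144)
h(m) = 65 + 143*m (h(m) = 144*m + (-13*(8 - 13) - m) = 144*m + (-13*(-5) - m) = 144*m + (65 - m) = 65 + 143*m)
1/(-9450 + (-4009 - h(4))) = 1/(-9450 + (-4009 - (65 + 143*4))) = 1/(-9450 + (-4009 - (65 + 572))) = 1/(-9450 + (-4009 - 1*637)) = 1/(-9450 + (-4009 - 637)) = 1/(-9450 - 4646) = 1/(-14096) = -1/14096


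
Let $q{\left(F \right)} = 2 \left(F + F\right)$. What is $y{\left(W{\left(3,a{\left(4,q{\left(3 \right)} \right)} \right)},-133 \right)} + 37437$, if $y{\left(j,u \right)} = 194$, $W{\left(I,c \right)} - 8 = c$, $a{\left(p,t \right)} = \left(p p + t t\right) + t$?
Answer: $37631$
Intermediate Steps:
$q{\left(F \right)} = 4 F$ ($q{\left(F \right)} = 2 \cdot 2 F = 4 F$)
$a{\left(p,t \right)} = t + p^{2} + t^{2}$ ($a{\left(p,t \right)} = \left(p^{2} + t^{2}\right) + t = t + p^{2} + t^{2}$)
$W{\left(I,c \right)} = 8 + c$
$y{\left(W{\left(3,a{\left(4,q{\left(3 \right)} \right)} \right)},-133 \right)} + 37437 = 194 + 37437 = 37631$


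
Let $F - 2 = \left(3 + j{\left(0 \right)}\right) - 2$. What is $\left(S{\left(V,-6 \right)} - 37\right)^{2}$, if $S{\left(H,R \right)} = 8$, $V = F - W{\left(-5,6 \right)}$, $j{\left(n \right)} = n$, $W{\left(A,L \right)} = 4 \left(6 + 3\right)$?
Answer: $841$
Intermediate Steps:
$W{\left(A,L \right)} = 36$ ($W{\left(A,L \right)} = 4 \cdot 9 = 36$)
$F = 3$ ($F = 2 + \left(\left(3 + 0\right) - 2\right) = 2 + \left(3 - 2\right) = 2 + 1 = 3$)
$V = -33$ ($V = 3 - 36 = -33$)
$\left(S{\left(V,-6 \right)} - 37\right)^{2} = \left(8 - 37\right)^{2} = \left(-29\right)^{2} = 841$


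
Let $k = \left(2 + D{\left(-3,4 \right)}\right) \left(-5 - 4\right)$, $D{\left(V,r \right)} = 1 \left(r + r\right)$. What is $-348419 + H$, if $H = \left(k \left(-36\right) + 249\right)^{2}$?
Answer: $11824702$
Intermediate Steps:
$D{\left(V,r \right)} = 2 r$ ($D{\left(V,r \right)} = 1 \cdot 2 r = 2 r$)
$k = -90$ ($k = \left(2 + 2 \cdot 4\right) \left(-5 - 4\right) = \left(2 + 8\right) \left(-9\right) = 10 \left(-9\right) = -90$)
$H = 12173121$ ($H = \left(\left(-90\right) \left(-36\right) + 249\right)^{2} = \left(3240 + 249\right)^{2} = 3489^{2} = 12173121$)
$-348419 + H = -348419 + 12173121 = 11824702$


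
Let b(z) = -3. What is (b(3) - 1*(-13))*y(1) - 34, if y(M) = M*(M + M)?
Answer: -14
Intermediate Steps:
y(M) = 2*M² (y(M) = M*(2*M) = 2*M²)
(b(3) - 1*(-13))*y(1) - 34 = (-3 - 1*(-13))*(2*1²) - 34 = (-3 + 13)*(2*1) - 34 = 10*2 - 34 = 20 - 34 = -14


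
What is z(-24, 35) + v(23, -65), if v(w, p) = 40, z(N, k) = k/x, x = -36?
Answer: 1405/36 ≈ 39.028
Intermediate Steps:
z(N, k) = -k/36 (z(N, k) = k/(-36) = k*(-1/36) = -k/36)
z(-24, 35) + v(23, -65) = -1/36*35 + 40 = -35/36 + 40 = 1405/36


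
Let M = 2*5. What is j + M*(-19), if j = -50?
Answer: -240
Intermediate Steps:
M = 10
j + M*(-19) = -50 + 10*(-19) = -50 - 190 = -240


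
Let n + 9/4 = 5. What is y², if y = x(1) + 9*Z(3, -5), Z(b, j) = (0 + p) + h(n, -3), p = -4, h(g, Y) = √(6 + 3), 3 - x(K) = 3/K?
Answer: 81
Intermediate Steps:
x(K) = 3 - 3/K
n = 11/4 (n = -9/4 + 5 = 11/4 ≈ 2.7500)
h(g, Y) = 3 (h(g, Y) = √9 = 3)
Z(b, j) = -1 (Z(b, j) = (0 - 4) + 3 = -4 + 3 = -1)
y = -9 (y = (3 - 3/1) + 9*(-1) = (3 - 3*1) - 9 = (3 - 3) - 9 = 0 - 9 = -9)
y² = (-9)² = 81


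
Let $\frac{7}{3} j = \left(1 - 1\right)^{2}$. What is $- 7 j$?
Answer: $0$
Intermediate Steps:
$j = 0$ ($j = \frac{3 \left(1 - 1\right)^{2}}{7} = \frac{3 \cdot 0^{2}}{7} = \frac{3}{7} \cdot 0 = 0$)
$- 7 j = \left(-7\right) 0 = 0$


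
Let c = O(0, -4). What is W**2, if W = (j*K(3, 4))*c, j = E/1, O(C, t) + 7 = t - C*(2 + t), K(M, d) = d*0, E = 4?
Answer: 0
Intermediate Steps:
K(M, d) = 0
O(C, t) = -7 + t - C*(2 + t) (O(C, t) = -7 + (t - C*(2 + t)) = -7 + t - C*(2 + t))
c = -11 (c = -7 - 4 - 2*0 - 1*0*(-4) = -7 - 4 + 0 + 0 = -11)
j = 4 (j = 4/1 = 4*1 = 4)
W = 0 (W = (4*0)*(-11) = 0*(-11) = 0)
W**2 = 0**2 = 0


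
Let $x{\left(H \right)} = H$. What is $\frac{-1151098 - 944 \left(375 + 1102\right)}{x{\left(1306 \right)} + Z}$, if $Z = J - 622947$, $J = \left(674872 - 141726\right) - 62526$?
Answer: $\frac{2545386}{151021} \approx 16.855$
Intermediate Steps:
$J = 470620$ ($J = 533146 - 62526 = 470620$)
$Z = -152327$ ($Z = 470620 - 622947 = -152327$)
$\frac{-1151098 - 944 \left(375 + 1102\right)}{x{\left(1306 \right)} + Z} = \frac{-1151098 - 944 \left(375 + 1102\right)}{1306 - 152327} = \frac{-1151098 - 1394288}{-151021} = \left(-1151098 - 1394288\right) \left(- \frac{1}{151021}\right) = \left(-2545386\right) \left(- \frac{1}{151021}\right) = \frac{2545386}{151021}$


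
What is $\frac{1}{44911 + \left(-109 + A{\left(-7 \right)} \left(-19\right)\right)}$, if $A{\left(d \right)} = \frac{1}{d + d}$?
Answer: $\frac{14}{627247} \approx 2.232 \cdot 10^{-5}$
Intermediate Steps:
$A{\left(d \right)} = \frac{1}{2 d}$
$\frac{1}{44911 + \left(-109 + A{\left(-7 \right)} \left(-19\right)\right)} = \frac{1}{44911 - \left(109 - \frac{1}{2 \left(-7\right)} \left(-19\right)\right)} = \frac{1}{44911 - \left(109 - \frac{1}{2} \left(- \frac{1}{7}\right) \left(-19\right)\right)} = \frac{1}{44911 - \frac{1507}{14}} = \frac{1}{\frac{627247}{14}} = \frac{14}{627247}$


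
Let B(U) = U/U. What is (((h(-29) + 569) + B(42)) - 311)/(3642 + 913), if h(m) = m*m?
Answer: 220/911 ≈ 0.24149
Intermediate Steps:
h(m) = m²
B(U) = 1
(((h(-29) + 569) + B(42)) - 311)/(3642 + 913) = ((((-29)² + 569) + 1) - 311)/(3642 + 913) = (((841 + 569) + 1) - 311)/4555 = ((1410 + 1) - 311)*(1/4555) = (1411 - 311)*(1/4555) = 1100*(1/4555) = 220/911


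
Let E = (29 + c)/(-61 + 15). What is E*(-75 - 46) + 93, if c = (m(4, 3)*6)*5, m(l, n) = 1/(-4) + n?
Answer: 35539/92 ≈ 386.29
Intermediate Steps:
m(l, n) = -¼ + n
c = 165/2 (c = ((-¼ + 3)*6)*5 = ((11/4)*6)*5 = (33/2)*5 = 165/2 ≈ 82.500)
E = -223/92 (E = (29 + 165/2)/(-61 + 15) = (223/2)/(-46) = (223/2)*(-1/46) = -223/92 ≈ -2.4239)
E*(-75 - 46) + 93 = -223*(-75 - 46)/92 + 93 = -223/92*(-121) + 93 = 26983/92 + 93 = 35539/92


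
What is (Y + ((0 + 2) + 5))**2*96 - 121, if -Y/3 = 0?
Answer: 4583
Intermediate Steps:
Y = 0 (Y = -3*0 = 0)
(Y + ((0 + 2) + 5))**2*96 - 121 = (0 + ((0 + 2) + 5))**2*96 - 121 = (0 + (2 + 5))**2*96 - 121 = (0 + 7)**2*96 - 121 = 7**2*96 - 121 = 49*96 - 121 = 4704 - 121 = 4583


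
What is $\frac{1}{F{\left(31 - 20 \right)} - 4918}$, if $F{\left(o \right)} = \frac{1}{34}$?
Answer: $- \frac{34}{167211} \approx -0.00020334$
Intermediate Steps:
$F{\left(o \right)} = \frac{1}{34}$
$\frac{1}{F{\left(31 - 20 \right)} - 4918} = \frac{1}{\frac{1}{34} - 4918} = \frac{1}{- \frac{167211}{34}} = - \frac{34}{167211}$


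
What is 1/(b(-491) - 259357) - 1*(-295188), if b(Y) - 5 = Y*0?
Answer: 76557598175/259352 ≈ 2.9519e+5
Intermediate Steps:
b(Y) = 5 (b(Y) = 5 + Y*0 = 5 + 0 = 5)
1/(b(-491) - 259357) - 1*(-295188) = 1/(5 - 259357) - 1*(-295188) = 1/(-259352) + 295188 = -1/259352 + 295188 = 76557598175/259352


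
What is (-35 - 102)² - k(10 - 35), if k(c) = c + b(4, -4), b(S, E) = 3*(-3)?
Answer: 18803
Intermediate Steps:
b(S, E) = -9
k(c) = -9 + c (k(c) = c - 9 = -9 + c)
(-35 - 102)² - k(10 - 35) = (-35 - 102)² - (-9 + (10 - 35)) = (-137)² - (-9 - 25) = 18769 - 1*(-34) = 18769 + 34 = 18803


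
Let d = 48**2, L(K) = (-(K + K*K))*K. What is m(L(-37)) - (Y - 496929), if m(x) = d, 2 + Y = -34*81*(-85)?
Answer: 265145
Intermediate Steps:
Y = 234088 (Y = -2 - 34*81*(-85) = -2 - 2754*(-85) = -2 + 234090 = 234088)
L(K) = K*(-K - K**2) (L(K) = (-(K + K**2))*K = (-K - K**2)*K = K*(-K - K**2))
d = 2304
m(x) = 2304
m(L(-37)) - (Y - 496929) = 2304 - (234088 - 496929) = 2304 - 1*(-262841) = 2304 + 262841 = 265145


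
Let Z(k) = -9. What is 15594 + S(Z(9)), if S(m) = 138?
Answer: 15732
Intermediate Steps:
15594 + S(Z(9)) = 15594 + 138 = 15732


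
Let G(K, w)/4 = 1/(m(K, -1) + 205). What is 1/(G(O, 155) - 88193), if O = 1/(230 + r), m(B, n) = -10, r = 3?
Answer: -195/17197631 ≈ -1.1339e-5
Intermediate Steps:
O = 1/233 (O = 1/(230 + 3) = 1/233 ≈ 0.0042918)
G(K, w) = 4/195 (G(K, w) = 4/(-10 + 205) = 4/195)
1/(G(O, 155) - 88193) = 1/(4/195 - 88193) = 1/(-17197631/195) = -195/17197631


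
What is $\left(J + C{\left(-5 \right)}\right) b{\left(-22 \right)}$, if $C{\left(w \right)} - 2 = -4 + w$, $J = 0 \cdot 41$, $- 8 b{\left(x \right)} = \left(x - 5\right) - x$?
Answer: $- \frac{35}{8} \approx -4.375$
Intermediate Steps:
$b{\left(x \right)} = \frac{5}{8}$ ($b{\left(x \right)} = - \frac{\left(x - 5\right) - x}{8} = - \frac{\left(-5 + x\right) - x}{8} = \left(- \frac{1}{8}\right) \left(-5\right) = \frac{5}{8}$)
$J = 0$
$C{\left(w \right)} = -2 + w$ ($C{\left(w \right)} = 2 + \left(-4 + w\right) = -2 + w$)
$\left(J + C{\left(-5 \right)}\right) b{\left(-22 \right)} = \left(0 - 7\right) \frac{5}{8} = \left(-7\right) \frac{5}{8} = - \frac{35}{8}$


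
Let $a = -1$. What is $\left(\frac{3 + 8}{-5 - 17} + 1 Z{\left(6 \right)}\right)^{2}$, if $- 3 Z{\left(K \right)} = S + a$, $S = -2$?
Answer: $\frac{1}{4} \approx 0.25$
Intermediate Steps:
$Z{\left(K \right)} = 1$ ($Z{\left(K \right)} = - \frac{-2 - 1}{3} = \left(- \frac{1}{3}\right) \left(-3\right) = 1$)
$\left(\frac{3 + 8}{-5 - 17} + 1 Z{\left(6 \right)}\right)^{2} = \left(\frac{3 + 8}{-5 - 17} + 1 \cdot 1\right)^{2} = \left(\frac{11}{-22} + 1\right)^{2} = \left(11 \left(- \frac{1}{22}\right) + 1\right)^{2} = \left(- \frac{1}{2} + 1\right)^{2} = \left(\frac{1}{2}\right)^{2} = \frac{1}{4}$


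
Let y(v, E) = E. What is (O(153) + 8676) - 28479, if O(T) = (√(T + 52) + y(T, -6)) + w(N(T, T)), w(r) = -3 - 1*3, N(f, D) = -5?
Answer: -19815 + √205 ≈ -19801.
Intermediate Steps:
w(r) = -6 (w(r) = -3 - 3 = -6)
O(T) = -12 + √(52 + T) (O(T) = (√(T + 52) - 6) - 6 = (√(52 + T) - 6) - 6 = (-6 + √(52 + T)) - 6 = -12 + √(52 + T))
(O(153) + 8676) - 28479 = ((-12 + √(52 + 153)) + 8676) - 28479 = ((-12 + √205) + 8676) - 28479 = (8664 + √205) - 28479 = -19815 + √205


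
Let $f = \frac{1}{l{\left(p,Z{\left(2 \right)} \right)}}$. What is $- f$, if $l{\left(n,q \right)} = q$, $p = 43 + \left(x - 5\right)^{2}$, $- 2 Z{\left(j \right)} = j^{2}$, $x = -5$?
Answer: $\frac{1}{2} \approx 0.5$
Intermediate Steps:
$Z{\left(j \right)} = - \frac{j^{2}}{2}$
$p = 143$ ($p = 43 + \left(-5 - 5\right)^{2} = 43 + \left(-10\right)^{2} = 43 + 100 = 143$)
$f = - \frac{1}{2}$ ($f = \frac{1}{\left(- \frac{1}{2}\right) 2^{2}} = \frac{1}{\left(- \frac{1}{2}\right) 4} = \frac{1}{-2} = - \frac{1}{2} \approx -0.5$)
$- f = \left(-1\right) \left(- \frac{1}{2}\right) = \frac{1}{2}$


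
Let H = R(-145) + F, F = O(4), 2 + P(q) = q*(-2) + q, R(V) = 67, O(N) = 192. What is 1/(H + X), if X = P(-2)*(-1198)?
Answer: 1/259 ≈ 0.0038610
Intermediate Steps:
P(q) = -2 - q (P(q) = -2 + (q*(-2) + q) = -2 + (-2*q + q) = -2 - q)
F = 192
H = 259 (H = 67 + 192 = 259)
X = 0 (X = (-2 - 1*(-2))*(-1198) = (-2 + 2)*(-1198) = 0*(-1198) = 0)
1/(H + X) = 1/(259 + 0) = 1/259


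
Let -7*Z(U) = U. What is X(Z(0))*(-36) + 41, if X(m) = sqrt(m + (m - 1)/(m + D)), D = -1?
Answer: 5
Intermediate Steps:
Z(U) = -U/7
X(m) = sqrt(1 + m) (X(m) = sqrt(m + (m - 1)/(m - 1)) = sqrt(m + (-1 + m)/(-1 + m)) = sqrt(m + 1) = sqrt(1 + m))
X(Z(0))*(-36) + 41 = sqrt((-1 + (-1/7*0)**2)/(-1 - 1/7*0))*(-36) + 41 = sqrt((-1 + 0**2)/(-1 + 0))*(-36) + 41 = sqrt((-1 + 0)/(-1))*(-36) + 41 = sqrt(-1*(-1))*(-36) + 41 = sqrt(1)*(-36) + 41 = 1*(-36) + 41 = -36 + 41 = 5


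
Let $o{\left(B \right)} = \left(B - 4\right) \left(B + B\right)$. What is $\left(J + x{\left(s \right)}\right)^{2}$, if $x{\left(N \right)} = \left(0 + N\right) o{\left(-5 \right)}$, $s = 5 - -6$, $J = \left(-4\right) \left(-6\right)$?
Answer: $1028196$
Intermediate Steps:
$o{\left(B \right)} = 2 B \left(-4 + B\right)$ ($o{\left(B \right)} = \left(-4 + B\right) 2 B = 2 B \left(-4 + B\right)$)
$J = 24$
$s = 11$ ($s = 5 + 6 = 11$)
$x{\left(N \right)} = 90 N$ ($x{\left(N \right)} = \left(0 + N\right) 2 \left(-5\right) \left(-4 - 5\right) = N 2 \left(-5\right) \left(-9\right) = N 90 = 90 N$)
$\left(J + x{\left(s \right)}\right)^{2} = \left(24 + 90 \cdot 11\right)^{2} = \left(24 + 990\right)^{2} = 1014^{2} = 1028196$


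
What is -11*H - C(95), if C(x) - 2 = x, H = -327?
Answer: 3500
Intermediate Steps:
C(x) = 2 + x
-11*H - C(95) = -11*(-327) - (2 + 95) = 3597 - 1*97 = 3597 - 97 = 3500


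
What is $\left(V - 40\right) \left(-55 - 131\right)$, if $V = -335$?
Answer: $69750$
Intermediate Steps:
$\left(V - 40\right) \left(-55 - 131\right) = \left(-335 - 40\right) \left(-55 - 131\right) = \left(-375\right) \left(-186\right) = 69750$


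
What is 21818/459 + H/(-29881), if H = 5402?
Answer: 649464140/13715379 ≈ 47.353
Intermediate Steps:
21818/459 + H/(-29881) = 21818/459 + 5402/(-29881) = 21818*(1/459) + 5402*(-1/29881) = 21818/459 - 5402/29881 = 649464140/13715379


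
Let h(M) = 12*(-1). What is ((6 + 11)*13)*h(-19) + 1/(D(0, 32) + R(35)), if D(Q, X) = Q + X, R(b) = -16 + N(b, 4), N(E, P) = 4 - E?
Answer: -39781/15 ≈ -2652.1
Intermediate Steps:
R(b) = -12 - b (R(b) = -16 + (4 - b) = -12 - b)
h(M) = -12
((6 + 11)*13)*h(-19) + 1/(D(0, 32) + R(35)) = ((6 + 11)*13)*(-12) + 1/((0 + 32) + (-12 - 1*35)) = (17*13)*(-12) + 1/(32 + (-12 - 35)) = 221*(-12) + 1/(32 - 47) = -2652 + 1/(-15) = -2652 - 1/15 = -39781/15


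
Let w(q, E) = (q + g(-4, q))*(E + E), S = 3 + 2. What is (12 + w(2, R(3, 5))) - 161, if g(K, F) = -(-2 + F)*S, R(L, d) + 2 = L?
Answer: -145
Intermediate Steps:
R(L, d) = -2 + L
S = 5
g(K, F) = 10 - 5*F (g(K, F) = -(-2 + F)*5 = -(-10 + 5*F) = 10 - 5*F)
w(q, E) = 2*E*(10 - 4*q) (w(q, E) = (q + (10 - 5*q))*(E + E) = (10 - 4*q)*(2*E) = 2*E*(10 - 4*q))
(12 + w(2, R(3, 5))) - 161 = (12 + 4*(-2 + 3)*(5 - 2*2)) - 161 = (12 + 4*1*(5 - 4)) - 161 = (12 + 4*1*1) - 161 = (12 + 4) - 161 = 16 - 161 = -145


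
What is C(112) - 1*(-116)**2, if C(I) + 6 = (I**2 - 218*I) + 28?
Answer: -25306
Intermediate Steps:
C(I) = 22 + I**2 - 218*I (C(I) = -6 + ((I**2 - 218*I) + 28) = -6 + (28 + I**2 - 218*I) = 22 + I**2 - 218*I)
C(112) - 1*(-116)**2 = (22 + 112**2 - 218*112) - 1*(-116)**2 = (22 + 12544 - 24416) - 1*13456 = -11850 - 13456 = -25306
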